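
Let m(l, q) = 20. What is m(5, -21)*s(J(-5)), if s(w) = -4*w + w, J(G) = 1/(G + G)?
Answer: 6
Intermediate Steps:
J(G) = 1/(2*G)
s(w) = -3*w
m(5, -21)*s(J(-5)) = 20*(-3/(2*(-5))) = 20*(-3*(-1)/(2*5)) = 20*(-3*(-⅒)) = 20*(3/10) = 6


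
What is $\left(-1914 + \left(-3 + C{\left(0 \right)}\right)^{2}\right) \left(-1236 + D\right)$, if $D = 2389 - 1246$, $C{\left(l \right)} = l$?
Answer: $177165$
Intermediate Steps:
$D = 1143$
$\left(-1914 + \left(-3 + C{\left(0 \right)}\right)^{2}\right) \left(-1236 + D\right) = \left(-1914 + \left(-3 + 0\right)^{2}\right) \left(-1236 + 1143\right) = \left(-1914 + \left(-3\right)^{2}\right) \left(-93\right) = \left(-1914 + 9\right) \left(-93\right) = \left(-1905\right) \left(-93\right) = 177165$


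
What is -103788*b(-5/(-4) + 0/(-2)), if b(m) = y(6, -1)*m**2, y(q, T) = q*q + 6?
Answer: -13622175/2 ≈ -6.8111e+6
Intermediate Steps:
y(q, T) = 6 + q**2 (y(q, T) = q**2 + 6 = 6 + q**2)
b(m) = 42*m**2 (b(m) = (6 + 6**2)*m**2 = (6 + 36)*m**2 = 42*m**2)
-103788*b(-5/(-4) + 0/(-2)) = -4359096*(-5/(-4) + 0/(-2))**2 = -4359096*(-5*(-1/4) + 0*(-1/2))**2 = -4359096*(5/4 + 0)**2 = -4359096*(5/4)**2 = -4359096*25/16 = -103788*525/8 = -13622175/2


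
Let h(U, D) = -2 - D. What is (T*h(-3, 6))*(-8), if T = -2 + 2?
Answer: 0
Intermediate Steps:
T = 0
(T*h(-3, 6))*(-8) = (0*(-2 - 1*6))*(-8) = (0*(-2 - 6))*(-8) = (0*(-8))*(-8) = 0*(-8) = 0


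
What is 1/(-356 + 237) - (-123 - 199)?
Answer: 38317/119 ≈ 321.99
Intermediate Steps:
1/(-356 + 237) - (-123 - 199) = 1/(-119) - 1*(-322) = -1/119 + 322 = 38317/119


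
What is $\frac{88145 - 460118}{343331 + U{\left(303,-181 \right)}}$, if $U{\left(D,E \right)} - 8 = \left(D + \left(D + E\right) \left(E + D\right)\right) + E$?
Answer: $- \frac{371973}{358345} \approx -1.038$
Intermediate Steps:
$U{\left(D,E \right)} = 8 + D + E + \left(D + E\right)^{2}$ ($U{\left(D,E \right)} = 8 + \left(\left(D + \left(D + E\right) \left(E + D\right)\right) + E\right) = 8 + \left(\left(D + \left(D + E\right) \left(D + E\right)\right) + E\right) = 8 + \left(\left(D + \left(D + E\right)^{2}\right) + E\right) = 8 + \left(D + E + \left(D + E\right)^{2}\right) = 8 + D + E + \left(D + E\right)^{2}$)
$\frac{88145 - 460118}{343331 + U{\left(303,-181 \right)}} = \frac{88145 - 460118}{343331 + \left(8 + 303 - 181 + \left(303 - 181\right)^{2}\right)} = - \frac{371973}{343331 + \left(8 + 303 - 181 + 122^{2}\right)} = - \frac{371973}{343331 + \left(8 + 303 - 181 + 14884\right)} = - \frac{371973}{343331 + 15014} = - \frac{371973}{358345}$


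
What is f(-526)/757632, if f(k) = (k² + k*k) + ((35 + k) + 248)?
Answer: 553109/757632 ≈ 0.73005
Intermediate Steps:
f(k) = 283 + k + 2*k² (f(k) = (k² + k²) + (283 + k) = 2*k² + (283 + k) = 283 + k + 2*k²)
f(-526)/757632 = (283 - 526 + 2*(-526)²)/757632 = (283 - 526 + 2*276676)*(1/757632) = (283 - 526 + 553352)*(1/757632) = 553109*(1/757632) = 553109/757632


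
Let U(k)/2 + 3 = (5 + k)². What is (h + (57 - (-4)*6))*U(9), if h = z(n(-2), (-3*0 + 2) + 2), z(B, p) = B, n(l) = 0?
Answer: 31266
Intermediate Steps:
U(k) = -6 + 2*(5 + k)²
h = 0
(h + (57 - (-4)*6))*U(9) = (0 + (57 - (-4)*6))*(-6 + 2*(5 + 9)²) = (0 + (57 - 1*(-24)))*(-6 + 2*14²) = (0 + (57 + 24))*(-6 + 2*196) = (0 + 81)*(-6 + 392) = 81*386 = 31266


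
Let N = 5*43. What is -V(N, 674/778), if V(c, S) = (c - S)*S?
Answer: -28071426/151321 ≈ -185.51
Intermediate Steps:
N = 215
V(c, S) = S*(c - S)
-V(N, 674/778) = -674/778*(215 - 674/778) = -674*(1/778)*(215 - 674/778) = -337*(215 - 1*337/389)/389 = -337*(215 - 337/389)/389 = -337*83298/(389*389) = -1*28071426/151321 = -28071426/151321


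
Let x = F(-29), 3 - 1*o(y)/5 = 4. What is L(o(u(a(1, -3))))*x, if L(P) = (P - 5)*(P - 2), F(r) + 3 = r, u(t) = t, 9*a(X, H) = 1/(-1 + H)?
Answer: -2240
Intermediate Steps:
a(X, H) = 1/(9*(-1 + H))
o(y) = -5 (o(y) = 15 - 5*4 = 15 - 20 = -5)
F(r) = -3 + r
L(P) = (-5 + P)*(-2 + P)
x = -32 (x = -3 - 29 = -32)
L(o(u(a(1, -3))))*x = (10 + (-5)² - 7*(-5))*(-32) = (10 + 25 + 35)*(-32) = 70*(-32) = -2240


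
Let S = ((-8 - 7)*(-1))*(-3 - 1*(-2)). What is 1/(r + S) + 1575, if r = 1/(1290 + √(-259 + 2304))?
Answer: 588904860165/373923676 + √2045/373923676 ≈ 1574.9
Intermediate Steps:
r = 1/(1290 + √2045) ≈ 0.00074894
S = -15 (S = (-15*(-1))*(-3 + 2) = 15*(-1) = -15)
1/(r + S) + 1575 = 1/((258/332411 - √2045/1662055) - 15) + 1575 = 1/(-4985907/332411 - √2045/1662055) + 1575 = 1575 + 1/(-4985907/332411 - √2045/1662055)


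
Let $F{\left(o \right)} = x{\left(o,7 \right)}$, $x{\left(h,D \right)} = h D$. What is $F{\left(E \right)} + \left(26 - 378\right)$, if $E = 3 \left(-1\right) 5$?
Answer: $-457$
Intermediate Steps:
$x{\left(h,D \right)} = D h$
$E = -15$ ($E = \left(-3\right) 5 = -15$)
$F{\left(o \right)} = 7 o$
$F{\left(E \right)} + \left(26 - 378\right) = 7 \left(-15\right) + \left(26 - 378\right) = -105 + \left(26 - 378\right) = -105 - 352 = -457$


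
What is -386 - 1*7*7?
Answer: -435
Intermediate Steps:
-386 - 1*7*7 = -386 - 7*7 = -386 - 1*49 = -386 - 49 = -435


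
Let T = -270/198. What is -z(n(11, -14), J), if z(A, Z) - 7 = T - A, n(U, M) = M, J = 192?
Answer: -216/11 ≈ -19.636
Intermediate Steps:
T = -15/11 (T = -270*1/198 = -15/11 ≈ -1.3636)
z(A, Z) = 62/11 - A (z(A, Z) = 7 + (-15/11 - A) = 62/11 - A)
-z(n(11, -14), J) = -(62/11 - 1*(-14)) = -(62/11 + 14) = -1*216/11 = -216/11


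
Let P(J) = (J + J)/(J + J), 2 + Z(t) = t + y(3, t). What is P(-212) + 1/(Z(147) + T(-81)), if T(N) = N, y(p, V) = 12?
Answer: 77/76 ≈ 1.0132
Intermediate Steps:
Z(t) = 10 + t (Z(t) = -2 + (t + 12) = -2 + (12 + t) = 10 + t)
P(J) = 1 (P(J) = (2*J)/((2*J)) = (2*J)*(1/(2*J)) = 1)
P(-212) + 1/(Z(147) + T(-81)) = 1 + 1/((10 + 147) - 81) = 1 + 1/(157 - 81) = 1 + 1/76 = 77/76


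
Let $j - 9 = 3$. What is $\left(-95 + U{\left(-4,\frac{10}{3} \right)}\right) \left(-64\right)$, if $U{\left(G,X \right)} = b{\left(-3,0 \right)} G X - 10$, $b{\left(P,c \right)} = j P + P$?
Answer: $-26560$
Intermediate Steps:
$j = 12$ ($j = 9 + 3 = 12$)
$b{\left(P,c \right)} = 13 P$ ($b{\left(P,c \right)} = 12 P + P = 13 P$)
$U{\left(G,X \right)} = -10 - 39 G X$ ($U{\left(G,X \right)} = 13 \left(-3\right) G X - 10 = - 39 G X - 10 = -10 - 39 G X$)
$\left(-95 + U{\left(-4,\frac{10}{3} \right)}\right) \left(-64\right) = \left(-95 - \left(10 - 156 \cdot \frac{10}{3}\right)\right) \left(-64\right) = \left(-95 - \left(10 - 156 \cdot 10 \cdot \frac{1}{3}\right)\right) \left(-64\right) = \left(-95 - \left(10 - 520\right)\right) \left(-64\right) = \left(-95 + \left(-10 + 520\right)\right) \left(-64\right) = \left(-95 + 510\right) \left(-64\right) = 415 \left(-64\right) = -26560$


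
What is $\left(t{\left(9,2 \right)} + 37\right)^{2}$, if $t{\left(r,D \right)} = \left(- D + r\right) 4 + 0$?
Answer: $4225$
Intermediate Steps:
$t{\left(r,D \right)} = - 4 D + 4 r$ ($t{\left(r,D \right)} = \left(r - D\right) 4 + 0 = \left(- 4 D + 4 r\right) + 0 = - 4 D + 4 r$)
$\left(t{\left(9,2 \right)} + 37\right)^{2} = \left(\left(\left(-4\right) 2 + 4 \cdot 9\right) + 37\right)^{2} = \left(\left(-8 + 36\right) + 37\right)^{2} = \left(28 + 37\right)^{2} = 65^{2} = 4225$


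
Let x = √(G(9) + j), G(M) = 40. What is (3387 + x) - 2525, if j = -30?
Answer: 862 + √10 ≈ 865.16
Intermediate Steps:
x = √10 (x = √(40 - 30) = √10 ≈ 3.1623)
(3387 + x) - 2525 = (3387 + √10) - 2525 = 862 + √10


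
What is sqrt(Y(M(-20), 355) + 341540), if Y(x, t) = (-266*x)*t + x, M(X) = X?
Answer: 2*sqrt(557530) ≈ 1493.4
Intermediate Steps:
Y(x, t) = x - 266*t*x (Y(x, t) = -266*t*x + x = x - 266*t*x)
sqrt(Y(M(-20), 355) + 341540) = sqrt(-20*(1 - 266*355) + 341540) = sqrt(-20*(1 - 94430) + 341540) = sqrt(-20*(-94429) + 341540) = sqrt(1888580 + 341540) = sqrt(2230120) = 2*sqrt(557530)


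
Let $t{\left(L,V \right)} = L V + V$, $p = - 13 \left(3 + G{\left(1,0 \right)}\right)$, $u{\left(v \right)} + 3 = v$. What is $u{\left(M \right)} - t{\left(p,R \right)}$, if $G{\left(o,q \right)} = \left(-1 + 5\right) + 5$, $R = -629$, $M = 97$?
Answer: $-97401$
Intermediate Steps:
$u{\left(v \right)} = -3 + v$
$G{\left(o,q \right)} = 9$ ($G{\left(o,q \right)} = 4 + 5 = 9$)
$p = -156$ ($p = - 13 \left(3 + 9\right) = \left(-13\right) 12 = -156$)
$t{\left(L,V \right)} = V + L V$
$u{\left(M \right)} - t{\left(p,R \right)} = \left(-3 + 97\right) - - 629 \left(1 - 156\right) = 94 - \left(-629\right) \left(-155\right) = 94 - 97495 = -97401$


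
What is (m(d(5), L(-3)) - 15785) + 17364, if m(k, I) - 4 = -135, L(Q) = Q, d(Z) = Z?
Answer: 1448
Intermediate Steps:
m(k, I) = -131 (m(k, I) = 4 - 135 = -131)
(m(d(5), L(-3)) - 15785) + 17364 = (-131 - 15785) + 17364 = -15916 + 17364 = 1448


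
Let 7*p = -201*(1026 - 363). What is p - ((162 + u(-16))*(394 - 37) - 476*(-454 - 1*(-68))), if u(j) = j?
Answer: -1784269/7 ≈ -2.5490e+5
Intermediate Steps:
p = -133263/7 (p = (-201*(1026 - 363))/7 = (-201*663)/7 = (1/7)*(-133263) = -133263/7 ≈ -19038.)
p - ((162 + u(-16))*(394 - 37) - 476*(-454 - 1*(-68))) = -133263/7 - ((162 - 16)*(394 - 37) - 476*(-454 - 1*(-68))) = -133263/7 - (146*357 - 476*(-454 + 68)) = -133263/7 - (52122 - 476*(-386)) = -133263/7 - (52122 + 183736) = -133263/7 - 1*235858 = -133263/7 - 235858 = -1784269/7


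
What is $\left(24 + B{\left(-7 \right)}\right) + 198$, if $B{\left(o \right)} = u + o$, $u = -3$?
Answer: $212$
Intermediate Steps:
$B{\left(o \right)} = -3 + o$
$\left(24 + B{\left(-7 \right)}\right) + 198 = \left(24 - 10\right) + 198 = 14 + 198 = 212$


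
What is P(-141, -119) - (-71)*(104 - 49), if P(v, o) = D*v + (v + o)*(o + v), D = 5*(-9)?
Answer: 77850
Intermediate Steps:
D = -45
P(v, o) = (o + v)² - 45*v (P(v, o) = -45*v + (v + o)*(o + v) = -45*v + (o + v)*(o + v) = -45*v + (o + v)² = (o + v)² - 45*v)
P(-141, -119) - (-71)*(104 - 49) = ((-119 - 141)² - 45*(-141)) - (-71)*(104 - 49) = ((-260)² + 6345) - (-71)*55 = (67600 + 6345) - 1*(-3905) = 73945 + 3905 = 77850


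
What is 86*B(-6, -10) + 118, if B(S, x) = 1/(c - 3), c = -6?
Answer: 976/9 ≈ 108.44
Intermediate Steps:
B(S, x) = -⅑ (B(S, x) = 1/(-6 - 3) = 1/(-9) = -⅑)
86*B(-6, -10) + 118 = 86*(-⅑) + 118 = -86/9 + 118 = 976/9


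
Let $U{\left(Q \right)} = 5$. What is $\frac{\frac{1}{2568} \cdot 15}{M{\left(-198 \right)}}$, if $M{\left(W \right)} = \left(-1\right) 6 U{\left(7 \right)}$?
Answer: $- \frac{1}{5136} \approx -0.0001947$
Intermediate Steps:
$M{\left(W \right)} = -30$ ($M{\left(W \right)} = \left(-1\right) 6 \cdot 5 = \left(-6\right) 5 = -30$)
$\frac{\frac{1}{2568} \cdot 15}{M{\left(-198 \right)}} = \frac{\frac{1}{2568} \cdot 15}{-30} = \frac{1}{2568} \cdot 15 \left(- \frac{1}{30}\right) = \frac{5}{856} \left(- \frac{1}{30}\right) = - \frac{1}{5136}$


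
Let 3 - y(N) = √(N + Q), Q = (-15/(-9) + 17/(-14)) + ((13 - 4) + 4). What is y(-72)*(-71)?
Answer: -213 + 71*I*√103278/42 ≈ -213.0 + 543.27*I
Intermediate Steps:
Q = 565/42 (Q = (-15*(-⅑) + 17*(-1/14)) + (9 + 4) = (5/3 - 17/14) + 13 = 19/42 + 13 = 565/42 ≈ 13.452)
y(N) = 3 - √(565/42 + N) (y(N) = 3 - √(N + 565/42) = 3 - √(565/42 + N))
y(-72)*(-71) = (3 - √(23730 + 1764*(-72))/42)*(-71) = (3 - √(23730 - 127008)/42)*(-71) = (3 - I*√103278/42)*(-71) = -213 + 71*I*√103278/42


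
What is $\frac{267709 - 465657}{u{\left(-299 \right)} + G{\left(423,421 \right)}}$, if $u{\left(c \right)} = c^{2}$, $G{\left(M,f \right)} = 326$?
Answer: $- \frac{197948}{89727} \approx -2.2061$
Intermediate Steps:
$\frac{267709 - 465657}{u{\left(-299 \right)} + G{\left(423,421 \right)}} = \frac{267709 - 465657}{\left(-299\right)^{2} + 326} = - \frac{197948}{89401 + 326} = - \frac{197948}{89727}$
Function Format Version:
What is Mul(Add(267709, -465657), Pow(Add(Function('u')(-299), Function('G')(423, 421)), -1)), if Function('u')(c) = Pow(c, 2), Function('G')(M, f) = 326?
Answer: Rational(-197948, 89727) ≈ -2.2061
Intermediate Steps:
Mul(Add(267709, -465657), Pow(Add(Function('u')(-299), Function('G')(423, 421)), -1)) = Mul(Add(267709, -465657), Pow(Add(Pow(-299, 2), 326), -1)) = Mul(-197948, Pow(Add(89401, 326), -1)) = Mul(-197948, Pow(89727, -1)) = Mul(-197948, Rational(1, 89727)) = Rational(-197948, 89727)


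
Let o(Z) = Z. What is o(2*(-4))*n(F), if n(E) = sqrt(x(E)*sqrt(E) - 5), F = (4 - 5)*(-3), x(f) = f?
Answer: -8*sqrt(-5 + 3*sqrt(3)) ≈ -3.5431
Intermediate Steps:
F = 3 (F = -1*(-3) = 3)
n(E) = sqrt(-5 + E**(3/2)) (n(E) = sqrt(E*sqrt(E) - 5) = sqrt(E**(3/2) - 5) = sqrt(-5 + E**(3/2)))
o(2*(-4))*n(F) = (2*(-4))*sqrt(-5 + 3**(3/2)) = -8*sqrt(-5 + 3*sqrt(3))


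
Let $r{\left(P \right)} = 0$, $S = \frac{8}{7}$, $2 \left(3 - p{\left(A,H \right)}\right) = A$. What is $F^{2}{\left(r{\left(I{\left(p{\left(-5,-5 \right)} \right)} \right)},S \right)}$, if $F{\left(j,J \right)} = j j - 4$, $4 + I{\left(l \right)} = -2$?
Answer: $16$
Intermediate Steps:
$p{\left(A,H \right)} = 3 - \frac{A}{2}$
$I{\left(l \right)} = -6$ ($I{\left(l \right)} = -4 - 2 = -6$)
$S = \frac{8}{7}$ ($S = 8 \cdot \frac{1}{7} = \frac{8}{7} \approx 1.1429$)
$F{\left(j,J \right)} = -4 + j^{2}$ ($F{\left(j,J \right)} = j^{2} - 4 = -4 + j^{2}$)
$F^{2}{\left(r{\left(I{\left(p{\left(-5,-5 \right)} \right)} \right)},S \right)} = \left(-4 + 0^{2}\right)^{2} = \left(-4 + 0\right)^{2} = \left(-4\right)^{2} = 16$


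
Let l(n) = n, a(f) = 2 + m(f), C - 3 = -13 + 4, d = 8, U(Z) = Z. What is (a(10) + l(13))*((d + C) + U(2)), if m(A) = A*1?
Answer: 100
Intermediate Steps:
m(A) = A
C = -6 (C = 3 + (-13 + 4) = 3 - 9 = -6)
a(f) = 2 + f
(a(10) + l(13))*((d + C) + U(2)) = ((2 + 10) + 13)*((8 - 6) + 2) = (12 + 13)*(2 + 2) = 25*4 = 100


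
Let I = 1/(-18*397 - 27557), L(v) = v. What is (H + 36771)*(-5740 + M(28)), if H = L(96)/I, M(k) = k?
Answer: 18819423504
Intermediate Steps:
I = -1/34703 (I = 1/(-7146 - 27557) = 1/(-34703) = -1/34703 ≈ -2.8816e-5)
H = -3331488 (H = 96/(-1/34703) = 96*(-34703) = -3331488)
(H + 36771)*(-5740 + M(28)) = (-3331488 + 36771)*(-5740 + 28) = -3294717*(-5712) = 18819423504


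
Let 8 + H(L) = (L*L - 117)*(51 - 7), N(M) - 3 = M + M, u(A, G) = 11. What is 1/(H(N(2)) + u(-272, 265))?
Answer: -1/2989 ≈ -0.00033456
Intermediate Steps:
N(M) = 3 + 2*M (N(M) = 3 + (M + M) = 3 + 2*M)
H(L) = -5156 + 44*L**2 (H(L) = -8 + (L*L - 117)*(51 - 7) = -8 + (L**2 - 117)*44 = -8 + (-117 + L**2)*44 = -8 + (-5148 + 44*L**2) = -5156 + 44*L**2)
1/(H(N(2)) + u(-272, 265)) = 1/((-5156 + 44*(3 + 2*2)**2) + 11) = 1/((-5156 + 44*(3 + 4)**2) + 11) = 1/((-5156 + 44*7**2) + 11) = 1/((-5156 + 44*49) + 11) = 1/((-5156 + 2156) + 11) = 1/(-3000 + 11) = 1/(-2989) = -1/2989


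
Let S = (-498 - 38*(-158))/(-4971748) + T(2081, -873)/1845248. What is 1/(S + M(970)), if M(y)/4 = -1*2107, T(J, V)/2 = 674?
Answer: -573381753344/4832461633309431 ≈ -0.00011865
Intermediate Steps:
T(J, V) = 1348 (T(J, V) = 2*674 = 1348)
M(y) = -8428 (M(y) = 4*(-1*2107) = 4*(-2107) = -8428)
S = -216126199/573381753344 (S = (-498 - 38*(-158))/(-4971748) + 1348/1845248 = (-498 + 6004)*(-1/4971748) + 1348*(1/1845248) = 5506*(-1/4971748) + 337/461312 = -2753/2485874 + 337/461312 = -216126199/573381753344 ≈ -0.00037693)
1/(S + M(970)) = 1/(-216126199/573381753344 - 8428) = 1/(-4832461633309431/573381753344) = -573381753344/4832461633309431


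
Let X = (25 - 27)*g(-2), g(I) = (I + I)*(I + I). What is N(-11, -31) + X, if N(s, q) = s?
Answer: -43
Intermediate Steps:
g(I) = 4*I² (g(I) = (2*I)*(2*I) = 4*I²)
X = -32 (X = (25 - 27)*(4*(-2)²) = -8*4 = -2*16 = -32)
N(-11, -31) + X = -11 - 32 = -43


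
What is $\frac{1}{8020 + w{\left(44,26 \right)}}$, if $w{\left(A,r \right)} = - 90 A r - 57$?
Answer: $- \frac{1}{94997} \approx -1.0527 \cdot 10^{-5}$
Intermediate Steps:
$w{\left(A,r \right)} = -57 - 90 A r$ ($w{\left(A,r \right)} = - 90 A r - 57 = -57 - 90 A r$)
$\frac{1}{8020 + w{\left(44,26 \right)}} = \frac{1}{8020 - \left(57 + 3960 \cdot 26\right)} = \frac{1}{8020 - 103017} = \frac{1}{-94997} = - \frac{1}{94997}$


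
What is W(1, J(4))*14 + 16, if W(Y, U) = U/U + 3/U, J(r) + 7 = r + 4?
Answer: 72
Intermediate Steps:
J(r) = -3 + r (J(r) = -7 + (r + 4) = -7 + (4 + r) = -3 + r)
W(Y, U) = 1 + 3/U
W(1, J(4))*14 + 16 = ((3 + (-3 + 4))/(-3 + 4))*14 + 16 = ((3 + 1)/1)*14 + 16 = (1*4)*14 + 16 = 4*14 + 16 = 56 + 16 = 72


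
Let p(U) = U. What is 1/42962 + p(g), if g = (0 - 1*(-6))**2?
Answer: 1546633/42962 ≈ 36.000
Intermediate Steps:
g = 36 (g = (0 + 6)**2 = 6**2 = 36)
1/42962 + p(g) = 1/42962 + 36 = 1546633/42962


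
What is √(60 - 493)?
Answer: I*√433 ≈ 20.809*I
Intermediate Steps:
√(60 - 493) = √(-433) = I*√433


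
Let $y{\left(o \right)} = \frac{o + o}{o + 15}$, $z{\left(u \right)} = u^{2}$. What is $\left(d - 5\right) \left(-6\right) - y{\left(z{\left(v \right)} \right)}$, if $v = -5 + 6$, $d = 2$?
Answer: $\frac{143}{8} \approx 17.875$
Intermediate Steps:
$v = 1$
$y{\left(o \right)} = \frac{2 o}{15 + o}$
$\left(d - 5\right) \left(-6\right) - y{\left(z{\left(v \right)} \right)} = \left(2 - 5\right) \left(-6\right) - \frac{2 \cdot 1^{2}}{15 + 1^{2}} = \left(-3\right) \left(-6\right) - 2 \cdot 1 \frac{1}{15 + 1} = 18 - 2 \cdot 1 \cdot \frac{1}{16} = 18 - \frac{1}{8} = \frac{143}{8}$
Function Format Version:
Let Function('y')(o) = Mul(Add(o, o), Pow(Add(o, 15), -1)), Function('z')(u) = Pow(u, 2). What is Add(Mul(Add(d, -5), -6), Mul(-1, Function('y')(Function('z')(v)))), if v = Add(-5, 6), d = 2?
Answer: Rational(143, 8) ≈ 17.875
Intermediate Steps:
v = 1
Function('y')(o) = Mul(2, o, Pow(Add(15, o), -1)) (Function('y')(o) = Mul(Mul(2, o), Pow(Add(15, o), -1)) = Mul(2, o, Pow(Add(15, o), -1)))
Add(Mul(Add(d, -5), -6), Mul(-1, Function('y')(Function('z')(v)))) = Add(Mul(Add(2, -5), -6), Mul(-1, Mul(2, Pow(1, 2), Pow(Add(15, Pow(1, 2)), -1)))) = Add(Mul(-3, -6), Mul(-1, Mul(2, 1, Pow(Add(15, 1), -1)))) = Add(18, Mul(-1, Mul(2, 1, Pow(16, -1)))) = Add(18, Mul(-1, Mul(2, 1, Rational(1, 16)))) = Add(18, Mul(-1, Rational(1, 8))) = Add(18, Rational(-1, 8)) = Rational(143, 8)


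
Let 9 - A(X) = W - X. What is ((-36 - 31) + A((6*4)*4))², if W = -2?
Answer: 1600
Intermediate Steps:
A(X) = 11 + X (A(X) = 9 - (-2 - X) = 9 + (2 + X) = 11 + X)
((-36 - 31) + A((6*4)*4))² = ((-36 - 31) + (11 + (6*4)*4))² = (-67 + (11 + 24*4))² = (-67 + (11 + 96))² = (-67 + 107)² = 40² = 1600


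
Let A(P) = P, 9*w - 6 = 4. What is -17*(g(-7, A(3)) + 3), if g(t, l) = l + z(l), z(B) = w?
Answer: -1088/9 ≈ -120.89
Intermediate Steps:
w = 10/9 (w = ⅔ + (⅑)*4 = ⅔ + 4/9 = 10/9 ≈ 1.1111)
z(B) = 10/9
g(t, l) = 10/9 + l (g(t, l) = l + 10/9 = 10/9 + l)
-17*(g(-7, A(3)) + 3) = -17*((10/9 + 3) + 3) = -17*(37/9 + 3) = -17*64/9 = -1088/9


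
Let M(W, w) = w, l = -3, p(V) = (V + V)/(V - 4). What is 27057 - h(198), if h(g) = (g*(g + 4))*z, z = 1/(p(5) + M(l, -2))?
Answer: 44115/2 ≈ 22058.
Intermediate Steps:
p(V) = 2*V/(-4 + V) (p(V) = (2*V)/(-4 + V) = 2*V/(-4 + V))
z = 1/8 (z = 1/(2*5/(-4 + 5) - 2) = 1/(2*5/1 - 2) = 1/(2*5*1 - 2) = 1/(10 - 2) = 1/8 ≈ 0.12500)
h(g) = g*(4 + g)/8 (h(g) = (g*(g + 4))*(1/8) = (g*(4 + g))*(1/8) = g*(4 + g)/8)
27057 - h(198) = 27057 - 198*(4 + 198)/8 = 27057 - 198*202/8 = 27057 - 1*9999/2 = 27057 - 9999/2 = 44115/2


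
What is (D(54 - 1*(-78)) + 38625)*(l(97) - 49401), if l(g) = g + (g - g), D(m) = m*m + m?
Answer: -2769948024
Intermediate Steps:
D(m) = m + m² (D(m) = m² + m = m + m²)
l(g) = g (l(g) = g + 0 = g)
(D(54 - 1*(-78)) + 38625)*(l(97) - 49401) = ((54 - 1*(-78))*(1 + (54 - 1*(-78))) + 38625)*(97 - 49401) = ((54 + 78)*(1 + (54 + 78)) + 38625)*(-49304) = (132*(1 + 132) + 38625)*(-49304) = (132*133 + 38625)*(-49304) = (17556 + 38625)*(-49304) = 56181*(-49304) = -2769948024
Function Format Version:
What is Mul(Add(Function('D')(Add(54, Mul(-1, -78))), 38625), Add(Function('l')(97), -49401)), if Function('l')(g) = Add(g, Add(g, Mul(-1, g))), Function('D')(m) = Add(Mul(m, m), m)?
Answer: -2769948024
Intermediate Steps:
Function('D')(m) = Add(m, Pow(m, 2)) (Function('D')(m) = Add(Pow(m, 2), m) = Add(m, Pow(m, 2)))
Function('l')(g) = g (Function('l')(g) = Add(g, 0) = g)
Mul(Add(Function('D')(Add(54, Mul(-1, -78))), 38625), Add(Function('l')(97), -49401)) = Mul(Add(Mul(Add(54, Mul(-1, -78)), Add(1, Add(54, Mul(-1, -78)))), 38625), Add(97, -49401)) = Mul(Add(Mul(Add(54, 78), Add(1, Add(54, 78))), 38625), -49304) = Mul(Add(Mul(132, Add(1, 132)), 38625), -49304) = Mul(Add(Mul(132, 133), 38625), -49304) = Mul(Add(17556, 38625), -49304) = Mul(56181, -49304) = -2769948024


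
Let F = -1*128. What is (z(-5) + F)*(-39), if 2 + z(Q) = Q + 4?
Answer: 5109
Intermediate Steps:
F = -128
z(Q) = 2 + Q (z(Q) = -2 + (Q + 4) = -2 + (4 + Q) = 2 + Q)
(z(-5) + F)*(-39) = ((2 - 5) - 128)*(-39) = (-3 - 128)*(-39) = -131*(-39) = 5109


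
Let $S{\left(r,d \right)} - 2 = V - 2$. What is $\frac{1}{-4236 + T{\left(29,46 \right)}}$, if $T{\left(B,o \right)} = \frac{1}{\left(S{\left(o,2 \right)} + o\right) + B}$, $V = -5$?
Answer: $- \frac{70}{296519} \approx -0.00023607$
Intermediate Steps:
$S{\left(r,d \right)} = -5$ ($S{\left(r,d \right)} = 2 - 7 = -5$)
$T{\left(B,o \right)} = \frac{1}{-5 + B + o}$ ($T{\left(B,o \right)} = \frac{1}{\left(-5 + o\right) + B} = \frac{1}{-5 + B + o}$)
$\frac{1}{-4236 + T{\left(29,46 \right)}} = \frac{1}{-4236 + \frac{1}{-5 + 29 + 46}} = \frac{1}{-4236 + \frac{1}{70}} = \frac{1}{- \frac{296519}{70}} = - \frac{70}{296519}$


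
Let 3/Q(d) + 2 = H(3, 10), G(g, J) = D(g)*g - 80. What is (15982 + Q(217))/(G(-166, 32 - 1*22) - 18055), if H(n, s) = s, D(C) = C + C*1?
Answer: 127859/295816 ≈ 0.43222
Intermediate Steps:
D(C) = 2*C (D(C) = C + C = 2*C)
G(g, J) = -80 + 2*g² (G(g, J) = (2*g)*g - 80 = 2*g² - 80 = -80 + 2*g²)
Q(d) = 3/8 (Q(d) = 3/(-2 + 10) = 3/8)
(15982 + Q(217))/(G(-166, 32 - 1*22) - 18055) = (15982 + 3/8)/((-80 + 2*(-166)²) - 18055) = 127859/(8*((-80 + 2*27556) - 18055)) = 127859/(8*((-80 + 55112) - 18055)) = 127859/(8*(55032 - 18055)) = (127859/8)/36977 = (127859/8)*(1/36977) = 127859/295816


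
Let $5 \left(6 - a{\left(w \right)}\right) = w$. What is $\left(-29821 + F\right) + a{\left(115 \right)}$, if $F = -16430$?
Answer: $-46268$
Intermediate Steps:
$a{\left(w \right)} = 6 - \frac{w}{5}$
$\left(-29821 + F\right) + a{\left(115 \right)} = \left(-29821 - 16430\right) + \left(6 - 23\right) = -46251 + \left(6 - 23\right) = -46251 - 17 = -46268$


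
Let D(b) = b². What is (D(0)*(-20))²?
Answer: 0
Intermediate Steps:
(D(0)*(-20))² = (0²*(-20))² = (0*(-20))² = 0² = 0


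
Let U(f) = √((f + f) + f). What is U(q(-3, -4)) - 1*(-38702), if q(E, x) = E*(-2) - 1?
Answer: 38702 + √15 ≈ 38706.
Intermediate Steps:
q(E, x) = -1 - 2*E (q(E, x) = -2*E - 1 = -1 - 2*E)
U(f) = √3*√f (U(f) = √(2*f + f) = √(3*f) = √3*√f)
U(q(-3, -4)) - 1*(-38702) = √3*√(-1 - 2*(-3)) - 1*(-38702) = √3*√(-1 + 6) + 38702 = √3*√5 + 38702 = √15 + 38702 = 38702 + √15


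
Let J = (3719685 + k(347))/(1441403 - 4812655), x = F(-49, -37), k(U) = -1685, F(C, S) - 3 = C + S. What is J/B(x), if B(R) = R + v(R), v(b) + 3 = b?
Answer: 5500/842813 ≈ 0.0065258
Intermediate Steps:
v(b) = -3 + b
F(C, S) = 3 + C + S (F(C, S) = 3 + (C + S) = 3 + C + S)
x = -83 (x = 3 - 49 - 37 = -83)
B(R) = -3 + 2*R (B(R) = R + (-3 + R) = -3 + 2*R)
J = -929500/842813 (J = (3719685 - 1685)/(1441403 - 4812655) = 3718000/(-3371252) = 3718000*(-1/3371252) = -929500/842813 ≈ -1.1029)
J/B(x) = -929500/(842813*(-3 + 2*(-83))) = -929500/(842813*(-3 - 166)) = -929500/842813/(-169) = -929500/842813*(-1/169) = 5500/842813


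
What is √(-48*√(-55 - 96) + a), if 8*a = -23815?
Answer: √(-47630 - 768*I*√151)/4 ≈ 5.3792 - 54.825*I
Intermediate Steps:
a = -23815/8 (a = (⅛)*(-23815) = -23815/8 ≈ -2976.9)
√(-48*√(-55 - 96) + a) = √(-48*√(-55 - 96) - 23815/8) = √(-48*I*√151 - 23815/8) = √(-23815/8 - 48*I*√151)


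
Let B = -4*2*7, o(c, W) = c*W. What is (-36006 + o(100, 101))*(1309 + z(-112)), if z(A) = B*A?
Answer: -196393386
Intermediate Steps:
o(c, W) = W*c
B = -56 (B = -8*7 = -56)
z(A) = -56*A
(-36006 + o(100, 101))*(1309 + z(-112)) = (-36006 + 101*100)*(1309 - 56*(-112)) = (-36006 + 10100)*(1309 + 6272) = -25906*7581 = -196393386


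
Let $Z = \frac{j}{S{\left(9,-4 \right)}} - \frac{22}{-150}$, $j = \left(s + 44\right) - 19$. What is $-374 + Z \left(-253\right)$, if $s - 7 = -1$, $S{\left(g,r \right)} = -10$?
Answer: $\frac{55979}{150} \approx 373.19$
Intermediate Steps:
$s = 6$ ($s = 7 - 1 = 6$)
$j = 31$ ($j = \left(6 + 44\right) - 19 = 50 - 19 = 31$)
$Z = - \frac{443}{150}$ ($Z = \frac{31}{-10} - \frac{22}{-150} = 31 \left(- \frac{1}{10}\right) - - \frac{11}{75} = - \frac{31}{10} + \frac{11}{75} = - \frac{443}{150} \approx -2.9533$)
$-374 + Z \left(-253\right) = -374 - - \frac{112079}{150} = -374 + \frac{112079}{150} = \frac{55979}{150}$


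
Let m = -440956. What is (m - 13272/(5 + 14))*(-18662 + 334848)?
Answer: -2653254583096/19 ≈ -1.3964e+11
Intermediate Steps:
(m - 13272/(5 + 14))*(-18662 + 334848) = (-440956 - 13272/(5 + 14))*(-18662 + 334848) = (-440956 - 13272/19)*316186 = -8391436/19*316186 = -2653254583096/19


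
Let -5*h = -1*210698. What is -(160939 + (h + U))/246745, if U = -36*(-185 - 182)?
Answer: -1081453/1233725 ≈ -0.87658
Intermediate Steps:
h = 210698/5 (h = -(-1)*210698/5 = -⅕*(-210698) = 210698/5 ≈ 42140.)
U = 13212 (U = -36*(-367) = 13212)
-(160939 + (h + U))/246745 = -(160939 + (210698/5 + 13212))/246745 = -(160939 + 276758/5)*(1/246745) = -1*1081453/5*(1/246745) = -1081453/5*1/246745 = -1081453/1233725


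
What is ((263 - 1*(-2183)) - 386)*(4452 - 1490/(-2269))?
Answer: 20812340680/2269 ≈ 9.1725e+6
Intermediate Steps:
((263 - 1*(-2183)) - 386)*(4452 - 1490/(-2269)) = ((263 + 2183) - 386)*(4452 - 1490*(-1/2269)) = (2446 - 386)*(4452 + 1490/2269) = 2060*(10103078/2269) = 20812340680/2269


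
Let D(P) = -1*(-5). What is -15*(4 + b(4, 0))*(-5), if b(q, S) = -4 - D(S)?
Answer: -375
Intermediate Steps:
D(P) = 5
b(q, S) = -9 (b(q, S) = -4 - 1*5 = -4 - 5 = -9)
-15*(4 + b(4, 0))*(-5) = -15*(4 - 9)*(-5) = -(-75)*(-5) = -15*25 = -375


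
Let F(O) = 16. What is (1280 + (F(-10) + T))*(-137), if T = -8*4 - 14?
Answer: -171250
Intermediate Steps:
T = -46 (T = -32 - 14 = -46)
(1280 + (F(-10) + T))*(-137) = (1280 + (16 - 46))*(-137) = (1280 - 30)*(-137) = 1250*(-137) = -171250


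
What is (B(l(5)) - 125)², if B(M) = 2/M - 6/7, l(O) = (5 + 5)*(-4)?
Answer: 310711129/19600 ≈ 15853.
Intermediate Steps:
l(O) = -40 (l(O) = 10*(-4) = -40)
B(M) = -6/7 + 2/M (B(M) = 2/M - 6*⅐ = 2/M - 6/7 = -6/7 + 2/M)
(B(l(5)) - 125)² = ((-6/7 + 2/(-40)) - 125)² = ((-6/7 + 2*(-1/40)) - 125)² = ((-6/7 - 1/20) - 125)² = (-127/140 - 125)² = (-17627/140)² = 310711129/19600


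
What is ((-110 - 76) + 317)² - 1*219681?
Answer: -202520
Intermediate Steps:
((-110 - 76) + 317)² - 1*219681 = (-186 + 317)² - 219681 = 131² - 219681 = 17161 - 219681 = -202520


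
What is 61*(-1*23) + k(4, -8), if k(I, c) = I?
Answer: -1399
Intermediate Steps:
61*(-1*23) + k(4, -8) = 61*(-1*23) + 4 = 61*(-23) + 4 = -1403 + 4 = -1399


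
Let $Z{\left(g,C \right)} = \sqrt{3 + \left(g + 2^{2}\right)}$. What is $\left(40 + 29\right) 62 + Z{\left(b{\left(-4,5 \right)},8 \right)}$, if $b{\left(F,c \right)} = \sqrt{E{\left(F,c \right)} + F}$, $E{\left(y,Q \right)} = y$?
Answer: $4278 + \sqrt{7 + 2 i \sqrt{2}} \approx 4280.7 + 0.52433 i$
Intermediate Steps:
$b{\left(F,c \right)} = \sqrt{2} \sqrt{F}$ ($b{\left(F,c \right)} = \sqrt{F + F} = \sqrt{2 F} = \sqrt{2} \sqrt{F}$)
$Z{\left(g,C \right)} = \sqrt{7 + g}$ ($Z{\left(g,C \right)} = \sqrt{3 + \left(g + 4\right)} = \sqrt{3 + \left(4 + g\right)} = \sqrt{7 + g}$)
$\left(40 + 29\right) 62 + Z{\left(b{\left(-4,5 \right)},8 \right)} = \left(40 + 29\right) 62 + \sqrt{7 + \sqrt{2} \sqrt{-4}} = 69 \cdot 62 + \sqrt{7 + \sqrt{2} \cdot 2 i} = 4278 + \sqrt{7 + 2 i \sqrt{2}}$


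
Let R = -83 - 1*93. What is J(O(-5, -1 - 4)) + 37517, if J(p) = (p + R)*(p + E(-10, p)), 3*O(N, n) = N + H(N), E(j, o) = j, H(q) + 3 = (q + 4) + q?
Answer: 361501/9 ≈ 40167.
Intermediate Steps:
H(q) = 1 + 2*q (H(q) = -3 + ((q + 4) + q) = -3 + ((4 + q) + q) = -3 + (4 + 2*q) = 1 + 2*q)
R = -176 (R = -83 - 93 = -176)
O(N, n) = 1/3 + N (O(N, n) = (N + (1 + 2*N))/3 = (1 + 3*N)/3 = 1/3 + N)
J(p) = (-176 + p)*(-10 + p) (J(p) = (p - 176)*(p - 10) = (-176 + p)*(-10 + p))
J(O(-5, -1 - 4)) + 37517 = (1760 + (1/3 - 5)**2 - 186*(1/3 - 5)) + 37517 = (1760 + (-14/3)**2 - 186*(-14/3)) + 37517 = (1760 + 196/9 + 868) + 37517 = 23848/9 + 37517 = 361501/9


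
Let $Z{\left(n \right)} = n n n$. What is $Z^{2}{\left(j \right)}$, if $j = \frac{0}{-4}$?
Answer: $0$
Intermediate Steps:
$j = 0$ ($j = 0 \left(- \frac{1}{4}\right) = 0$)
$Z{\left(n \right)} = n^{3}$ ($Z{\left(n \right)} = n^{2} n = n^{3}$)
$Z^{2}{\left(j \right)} = \left(0^{3}\right)^{2} = 0^{2} = 0$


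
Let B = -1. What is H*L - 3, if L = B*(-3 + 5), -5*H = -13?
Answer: -41/5 ≈ -8.2000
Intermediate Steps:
H = 13/5 (H = -⅕*(-13) = 13/5 ≈ 2.6000)
L = -2 (L = -(-3 + 5) = -1*2 = -2)
H*L - 3 = (13/5)*(-2) - 3 = -26/5 - 3 = -41/5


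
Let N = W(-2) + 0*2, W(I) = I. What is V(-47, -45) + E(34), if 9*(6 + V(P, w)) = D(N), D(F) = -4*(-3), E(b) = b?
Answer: 88/3 ≈ 29.333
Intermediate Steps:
N = -2 (N = -2 + 0*2 = -2 + 0 = -2)
D(F) = 12
V(P, w) = -14/3 (V(P, w) = -6 + (1/9)*12 = -6 + 4/3 = -14/3)
V(-47, -45) + E(34) = -14/3 + 34 = 88/3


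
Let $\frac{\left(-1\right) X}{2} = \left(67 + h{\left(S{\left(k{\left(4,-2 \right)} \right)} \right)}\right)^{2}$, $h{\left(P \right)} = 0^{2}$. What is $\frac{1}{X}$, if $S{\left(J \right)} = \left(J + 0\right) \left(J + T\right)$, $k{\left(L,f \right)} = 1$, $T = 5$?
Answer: $- \frac{1}{8978} \approx -0.00011138$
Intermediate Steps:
$S{\left(J \right)} = J \left(5 + J\right)$ ($S{\left(J \right)} = \left(J + 0\right) \left(J + 5\right) = J \left(5 + J\right)$)
$h{\left(P \right)} = 0$
$X = -8978$ ($X = - 2 \left(67 + 0\right)^{2} = - 2 \cdot 67^{2} = \left(-2\right) 4489 = -8978$)
$\frac{1}{X} = \frac{1}{-8978} = - \frac{1}{8978}$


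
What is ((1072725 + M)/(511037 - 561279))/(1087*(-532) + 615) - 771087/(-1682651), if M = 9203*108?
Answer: 22382925058757625/48835993733515598 ≈ 0.45833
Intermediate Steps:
M = 993924
((1072725 + M)/(511037 - 561279))/(1087*(-532) + 615) - 771087/(-1682651) = ((1072725 + 993924)/(511037 - 561279))/(1087*(-532) + 615) - 771087/(-1682651) = (2066649/(-50242))/(-578284 + 615) - 771087*(-1/1682651) = (2066649*(-1/50242))/(-577669) + 771087/1682651 = -2066649/50242*(-1/577669) + 771087/1682651 = 2066649/29023245898 + 771087/1682651 = 22382925058757625/48835993733515598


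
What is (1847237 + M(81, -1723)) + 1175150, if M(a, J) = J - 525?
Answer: 3020139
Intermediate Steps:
M(a, J) = -525 + J
(1847237 + M(81, -1723)) + 1175150 = (1847237 + (-525 - 1723)) + 1175150 = (1847237 - 2248) + 1175150 = 1844989 + 1175150 = 3020139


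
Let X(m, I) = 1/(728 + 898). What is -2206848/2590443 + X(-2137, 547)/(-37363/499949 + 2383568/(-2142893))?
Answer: -507350978026597628491/595176922538082278082 ≈ -0.85244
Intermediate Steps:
X(m, I) = 1/1626
-2206848/2590443 + X(-2137, 547)/(-37363/499949 + 2383568/(-2142893)) = -2206848/2590443 + 1/(1626*(-37363/499949 + 2383568/(-2142893))) = -2206848*1/2590443 + 1/(1626*(-37363*1/499949 + 2383568*(-1/2142893))) = -735616/863481 + 1/(1626*(-37363/499949 - 2383568/2142893)) = -735616/863481 + 1/(1626*(-1271727349191/1071337212457)) = -735616/863481 + (1/1626)*(-1071337212457/1271727349191) = -735616/863481 - 1071337212457/2067828669784566 = -507350978026597628491/595176922538082278082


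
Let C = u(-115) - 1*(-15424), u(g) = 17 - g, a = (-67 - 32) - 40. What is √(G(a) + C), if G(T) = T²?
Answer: √34877 ≈ 186.75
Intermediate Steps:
a = -139 (a = -99 - 40 = -139)
C = 15556 (C = (17 - 1*(-115)) - 1*(-15424) = (17 + 115) + 15424 = 132 + 15424 = 15556)
√(G(a) + C) = √((-139)² + 15556) = √(19321 + 15556) = √34877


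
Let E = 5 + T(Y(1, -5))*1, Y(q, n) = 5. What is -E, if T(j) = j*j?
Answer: -30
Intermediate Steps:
T(j) = j**2
E = 30 (E = 5 + 5**2*1 = 5 + 25*1 = 5 + 25 = 30)
-E = -1*30 = -30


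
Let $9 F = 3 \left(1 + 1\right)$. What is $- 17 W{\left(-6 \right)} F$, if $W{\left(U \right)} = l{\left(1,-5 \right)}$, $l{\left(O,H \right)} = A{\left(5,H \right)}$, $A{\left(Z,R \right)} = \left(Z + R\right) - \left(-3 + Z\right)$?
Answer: $\frac{68}{3} \approx 22.667$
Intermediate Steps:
$F = \frac{2}{3}$ ($F = \frac{3 \left(1 + 1\right)}{9} = \frac{3 \cdot 2}{9} = \frac{1}{9} \cdot 6 = \frac{2}{3} \approx 0.66667$)
$A{\left(Z,R \right)} = 3 + R$ ($A{\left(Z,R \right)} = \left(R + Z\right) - \left(-3 + Z\right) = 3 + R$)
$l{\left(O,H \right)} = 3 + H$
$W{\left(U \right)} = -2$ ($W{\left(U \right)} = 3 - 5 = -2$)
$- 17 W{\left(-6 \right)} F = \left(-17\right) \left(-2\right) \frac{2}{3} = 34 \cdot \frac{2}{3} = \frac{68}{3}$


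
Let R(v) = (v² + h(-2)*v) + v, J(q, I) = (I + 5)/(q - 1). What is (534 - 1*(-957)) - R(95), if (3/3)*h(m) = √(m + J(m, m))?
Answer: -7629 - 95*I*√3 ≈ -7629.0 - 164.54*I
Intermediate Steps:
J(q, I) = (5 + I)/(-1 + q)
h(m) = √(m + (5 + m)/(-1 + m))
R(v) = v + v² + I*v*√3 (R(v) = (v² + √((5 + (-2)²)/(-1 - 2))*v) + v = (v² + √((5 + 4)/(-3))*v) + v = (v² + √(-⅓*9)*v) + v = (v² + √(-3)*v) + v = (v² + (I*√3)*v) + v = (v² + I*v*√3) + v = v + v² + I*v*√3)
(534 - 1*(-957)) - R(95) = (534 - 1*(-957)) - 95*(1 + 95 + I*√3) = (534 + 957) - 95*(96 + I*√3) = 1491 - (9120 + 95*I*√3) = 1491 + (-9120 - 95*I*√3) = -7629 - 95*I*√3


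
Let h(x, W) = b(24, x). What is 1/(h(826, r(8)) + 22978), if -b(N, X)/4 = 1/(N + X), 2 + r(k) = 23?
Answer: 425/9765648 ≈ 4.3520e-5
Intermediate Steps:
r(k) = 21 (r(k) = -2 + 23 = 21)
b(N, X) = -4/(N + X)
h(x, W) = -4/(24 + x)
1/(h(826, r(8)) + 22978) = 1/(-4/(24 + 826) + 22978) = 1/(-4/850 + 22978) = 1/(-4*1/850 + 22978) = 1/(-2/425 + 22978) = 1/(9765648/425) = 425/9765648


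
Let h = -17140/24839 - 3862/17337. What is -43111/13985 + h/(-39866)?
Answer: -370054418810077294/120044756253077715 ≈ -3.0826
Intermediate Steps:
h = -393084398/430633743 (h = -17140*1/24839 - 3862*1/17337 = -17140/24839 - 3862/17337 = -393084398/430633743 ≈ -0.91280)
-43111/13985 + h/(-39866) = -43111/13985 - 393084398/430633743/(-39866) = -43111*1/13985 - 393084398/430633743*(-1/39866) = -43111/13985 + 196542199/8583822399219 = -370054418810077294/120044756253077715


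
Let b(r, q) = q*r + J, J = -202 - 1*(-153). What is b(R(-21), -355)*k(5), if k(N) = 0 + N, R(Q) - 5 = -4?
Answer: -2020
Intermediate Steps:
J = -49 (J = -202 + 153 = -49)
R(Q) = 1 (R(Q) = 5 - 4 = 1)
k(N) = N
b(r, q) = -49 + q*r (b(r, q) = q*r - 49 = -49 + q*r)
b(R(-21), -355)*k(5) = (-49 - 355*1)*5 = (-49 - 355)*5 = -404*5 = -2020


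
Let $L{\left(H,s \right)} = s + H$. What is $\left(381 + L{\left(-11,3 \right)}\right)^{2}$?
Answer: $139129$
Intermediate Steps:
$L{\left(H,s \right)} = H + s$
$\left(381 + L{\left(-11,3 \right)}\right)^{2} = \left(381 + \left(-11 + 3\right)\right)^{2} = \left(381 - 8\right)^{2} = 373^{2} = 139129$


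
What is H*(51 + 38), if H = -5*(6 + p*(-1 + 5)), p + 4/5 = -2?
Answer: 2314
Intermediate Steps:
p = -14/5 (p = -⅘ - 2 = -14/5 ≈ -2.8000)
H = 26 (H = -5*(6 - 14*(-1 + 5)/5) = -5*(6 - 14/5*4) = -5*(6 - 56/5) = -5*(-26/5) = 26)
H*(51 + 38) = 26*(51 + 38) = 26*89 = 2314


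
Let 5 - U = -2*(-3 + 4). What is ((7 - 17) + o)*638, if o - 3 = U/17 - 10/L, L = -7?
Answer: -391732/119 ≈ -3291.9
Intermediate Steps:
U = 7 (U = 5 - (-2)*(-3 + 4) = 5 - (-2) = 5 - 1*(-2) = 5 + 2 = 7)
o = 576/119 (o = 3 + (7/17 - 10/(-7)) = 3 + (7*(1/17) - 10*(-⅐)) = 3 + (7/17 + 10/7) = 3 + 219/119 = 576/119 ≈ 4.8403)
((7 - 17) + o)*638 = ((7 - 17) + 576/119)*638 = (-10 + 576/119)*638 = -614/119*638 = -391732/119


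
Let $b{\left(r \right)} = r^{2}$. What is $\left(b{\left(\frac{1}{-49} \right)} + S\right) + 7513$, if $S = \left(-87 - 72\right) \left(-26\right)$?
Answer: $\frac{27964448}{2401} \approx 11647.0$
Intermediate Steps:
$S = 4134$ ($S = \left(-159\right) \left(-26\right) = 4134$)
$\left(b{\left(\frac{1}{-49} \right)} + S\right) + 7513 = \left(\left(\frac{1}{-49}\right)^{2} + 4134\right) + 7513 = \left(\left(- \frac{1}{49}\right)^{2} + 4134\right) + 7513 = \left(\frac{1}{2401} + 4134\right) + 7513 = \frac{9925735}{2401} + 7513 = \frac{27964448}{2401}$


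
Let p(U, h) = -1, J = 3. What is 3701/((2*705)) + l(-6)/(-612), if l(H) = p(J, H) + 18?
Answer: 21971/8460 ≈ 2.5970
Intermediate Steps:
l(H) = 17 (l(H) = -1 + 18 = 17)
3701/((2*705)) + l(-6)/(-612) = 3701/((2*705)) + 17/(-612) = 3701/1410 + 17*(-1/612) = 3701*(1/1410) - 1/36 = 3701/1410 - 1/36 = 21971/8460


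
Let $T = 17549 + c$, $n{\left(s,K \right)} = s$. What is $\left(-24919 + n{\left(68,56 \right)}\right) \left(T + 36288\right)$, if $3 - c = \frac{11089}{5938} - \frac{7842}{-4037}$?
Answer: $- \frac{32071341721251301}{23971706} \approx -1.3379 \cdot 10^{9}$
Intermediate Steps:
$c = - \frac{19416971}{23971706}$ ($c = 3 - \left(\frac{11089}{5938} - \frac{7842}{-4037}\right) = 3 - \left(11089 \cdot \frac{1}{5938} - - \frac{7842}{4037}\right) = 3 - \left(\frac{11089}{5938} + \frac{7842}{4037}\right) = 3 - \frac{91332089}{23971706} = - \frac{19416971}{23971706} \approx -0.81$)
$T = \frac{420660051623}{23971706}$ ($T = 17549 - \frac{19416971}{23971706} = \frac{420660051623}{23971706} \approx 17548.0$)
$\left(-24919 + n{\left(68,56 \right)}\right) \left(T + 36288\right) = \left(-24919 + 68\right) \left(\frac{420660051623}{23971706} + 36288\right) = \left(-24851\right) \frac{1290545318951}{23971706} = - \frac{32071341721251301}{23971706}$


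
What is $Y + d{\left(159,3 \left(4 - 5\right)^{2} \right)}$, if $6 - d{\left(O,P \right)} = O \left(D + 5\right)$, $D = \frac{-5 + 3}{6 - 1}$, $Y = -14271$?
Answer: $- \frac{74982}{5} \approx -14996.0$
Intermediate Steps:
$D = - \frac{2}{5} \approx -0.4$
$d{\left(O,P \right)} = 6 - \frac{23 O}{5}$ ($d{\left(O,P \right)} = 6 - O \left(- \frac{2}{5} + 5\right) = 6 - O \frac{23}{5} = 6 - \frac{23 O}{5}$)
$Y + d{\left(159,3 \left(4 - 5\right)^{2} \right)} = -14271 + \left(6 - \frac{3657}{5}\right) = -14271 - \frac{3627}{5} = - \frac{74982}{5}$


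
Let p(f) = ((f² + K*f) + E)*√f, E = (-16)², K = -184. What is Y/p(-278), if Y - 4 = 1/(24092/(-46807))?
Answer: -49561*I*√278/861924450592 ≈ -9.5872e-7*I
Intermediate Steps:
E = 256
p(f) = √f*(256 + f² - 184*f) (p(f) = ((f² - 184*f) + 256)*√f = (256 + f² - 184*f)*√f = √f*(256 + f² - 184*f))
Y = 49561/24092 (Y = 4 + 1/(24092/(-46807)) = 4 + 1/(24092*(-1/46807)) = 4 + 1/(-24092/46807) = 4 - 46807/24092 = 49561/24092 ≈ 2.0572)
Y/p(-278) = 49561/(24092*((√(-278)*(256 + (-278)² - 184*(-278))))) = 49561/(24092*(((I*√278)*(256 + 77284 + 51152)))) = 49561/(24092*(((I*√278)*128692))) = 49561/(24092*((128692*I*√278))) = 49561*(-I*√278/35776376)/24092 = -49561*I*√278/861924450592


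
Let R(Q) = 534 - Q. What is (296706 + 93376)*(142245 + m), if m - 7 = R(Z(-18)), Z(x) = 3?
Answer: 55697078206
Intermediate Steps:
m = 538 (m = 7 + (534 - 1*3) = 7 + (534 - 3) = 7 + 531 = 538)
(296706 + 93376)*(142245 + m) = (296706 + 93376)*(142245 + 538) = 390082*142783 = 55697078206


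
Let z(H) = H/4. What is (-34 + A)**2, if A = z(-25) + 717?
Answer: 7327849/16 ≈ 4.5799e+5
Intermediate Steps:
z(H) = H/4 (z(H) = H*(1/4) = H/4)
A = 2843/4 (A = (1/4)*(-25) + 717 = -25/4 + 717 = 2843/4 ≈ 710.75)
(-34 + A)**2 = (-34 + 2843/4)**2 = (2707/4)**2 = 7327849/16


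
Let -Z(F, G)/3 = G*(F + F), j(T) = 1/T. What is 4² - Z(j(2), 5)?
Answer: 31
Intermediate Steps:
Z(F, G) = -6*F*G (Z(F, G) = -3*G*(F + F) = -3*G*2*F = -6*F*G)
4² - Z(j(2), 5) = 4² - (-6)*5/2 = 16 - (-6)*5/2 = 16 - 1*(-15) = 16 + 15 = 31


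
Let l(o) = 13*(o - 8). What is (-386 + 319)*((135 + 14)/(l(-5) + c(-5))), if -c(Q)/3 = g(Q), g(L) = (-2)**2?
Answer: 9983/181 ≈ 55.155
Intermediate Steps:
g(L) = 4
c(Q) = -12 (c(Q) = -3*4 = -12)
l(o) = -104 + 13*o (l(o) = 13*(-8 + o) = -104 + 13*o)
(-386 + 319)*((135 + 14)/(l(-5) + c(-5))) = (-386 + 319)*((135 + 14)/((-104 + 13*(-5)) - 12)) = -9983/((-104 - 65) - 12) = -9983/(-169 - 12) = -9983/(-181) = -9983*(-1)/181 = -67*(-149/181) = 9983/181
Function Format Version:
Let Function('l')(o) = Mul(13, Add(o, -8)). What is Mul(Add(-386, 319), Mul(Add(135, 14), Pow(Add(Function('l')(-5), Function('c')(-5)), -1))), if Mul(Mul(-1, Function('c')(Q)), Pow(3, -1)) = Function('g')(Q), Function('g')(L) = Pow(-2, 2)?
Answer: Rational(9983, 181) ≈ 55.155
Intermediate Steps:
Function('g')(L) = 4
Function('c')(Q) = -12 (Function('c')(Q) = Mul(-3, 4) = -12)
Function('l')(o) = Add(-104, Mul(13, o)) (Function('l')(o) = Mul(13, Add(-8, o)) = Add(-104, Mul(13, o)))
Mul(Add(-386, 319), Mul(Add(135, 14), Pow(Add(Function('l')(-5), Function('c')(-5)), -1))) = Mul(Add(-386, 319), Mul(Add(135, 14), Pow(Add(Add(-104, Mul(13, -5)), -12), -1))) = Mul(-67, Mul(149, Pow(Add(Add(-104, -65), -12), -1))) = Mul(-67, Mul(149, Pow(Add(-169, -12), -1))) = Mul(-67, Mul(149, Pow(-181, -1))) = Mul(-67, Mul(149, Rational(-1, 181))) = Mul(-67, Rational(-149, 181)) = Rational(9983, 181)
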